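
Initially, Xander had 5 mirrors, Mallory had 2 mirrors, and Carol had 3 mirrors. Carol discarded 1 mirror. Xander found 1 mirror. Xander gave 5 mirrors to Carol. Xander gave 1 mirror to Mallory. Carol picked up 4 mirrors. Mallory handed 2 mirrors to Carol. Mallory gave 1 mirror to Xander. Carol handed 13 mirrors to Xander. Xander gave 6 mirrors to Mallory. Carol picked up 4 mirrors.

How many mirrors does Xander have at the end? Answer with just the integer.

Answer: 8

Derivation:
Tracking counts step by step:
Start: Xander=5, Mallory=2, Carol=3
Event 1 (Carol -1): Carol: 3 -> 2. State: Xander=5, Mallory=2, Carol=2
Event 2 (Xander +1): Xander: 5 -> 6. State: Xander=6, Mallory=2, Carol=2
Event 3 (Xander -> Carol, 5): Xander: 6 -> 1, Carol: 2 -> 7. State: Xander=1, Mallory=2, Carol=7
Event 4 (Xander -> Mallory, 1): Xander: 1 -> 0, Mallory: 2 -> 3. State: Xander=0, Mallory=3, Carol=7
Event 5 (Carol +4): Carol: 7 -> 11. State: Xander=0, Mallory=3, Carol=11
Event 6 (Mallory -> Carol, 2): Mallory: 3 -> 1, Carol: 11 -> 13. State: Xander=0, Mallory=1, Carol=13
Event 7 (Mallory -> Xander, 1): Mallory: 1 -> 0, Xander: 0 -> 1. State: Xander=1, Mallory=0, Carol=13
Event 8 (Carol -> Xander, 13): Carol: 13 -> 0, Xander: 1 -> 14. State: Xander=14, Mallory=0, Carol=0
Event 9 (Xander -> Mallory, 6): Xander: 14 -> 8, Mallory: 0 -> 6. State: Xander=8, Mallory=6, Carol=0
Event 10 (Carol +4): Carol: 0 -> 4. State: Xander=8, Mallory=6, Carol=4

Xander's final count: 8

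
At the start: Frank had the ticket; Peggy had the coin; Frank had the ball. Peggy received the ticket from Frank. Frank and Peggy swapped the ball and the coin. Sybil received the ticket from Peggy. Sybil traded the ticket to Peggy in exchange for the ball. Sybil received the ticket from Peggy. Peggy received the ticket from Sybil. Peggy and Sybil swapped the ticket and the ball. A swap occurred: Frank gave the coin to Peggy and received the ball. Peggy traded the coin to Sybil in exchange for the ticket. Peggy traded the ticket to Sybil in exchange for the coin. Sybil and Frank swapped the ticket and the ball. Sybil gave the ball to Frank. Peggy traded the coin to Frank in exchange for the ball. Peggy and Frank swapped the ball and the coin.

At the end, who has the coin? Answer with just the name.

Tracking all object holders:
Start: ticket:Frank, coin:Peggy, ball:Frank
Event 1 (give ticket: Frank -> Peggy). State: ticket:Peggy, coin:Peggy, ball:Frank
Event 2 (swap ball<->coin: now ball:Peggy, coin:Frank). State: ticket:Peggy, coin:Frank, ball:Peggy
Event 3 (give ticket: Peggy -> Sybil). State: ticket:Sybil, coin:Frank, ball:Peggy
Event 4 (swap ticket<->ball: now ticket:Peggy, ball:Sybil). State: ticket:Peggy, coin:Frank, ball:Sybil
Event 5 (give ticket: Peggy -> Sybil). State: ticket:Sybil, coin:Frank, ball:Sybil
Event 6 (give ticket: Sybil -> Peggy). State: ticket:Peggy, coin:Frank, ball:Sybil
Event 7 (swap ticket<->ball: now ticket:Sybil, ball:Peggy). State: ticket:Sybil, coin:Frank, ball:Peggy
Event 8 (swap coin<->ball: now coin:Peggy, ball:Frank). State: ticket:Sybil, coin:Peggy, ball:Frank
Event 9 (swap coin<->ticket: now coin:Sybil, ticket:Peggy). State: ticket:Peggy, coin:Sybil, ball:Frank
Event 10 (swap ticket<->coin: now ticket:Sybil, coin:Peggy). State: ticket:Sybil, coin:Peggy, ball:Frank
Event 11 (swap ticket<->ball: now ticket:Frank, ball:Sybil). State: ticket:Frank, coin:Peggy, ball:Sybil
Event 12 (give ball: Sybil -> Frank). State: ticket:Frank, coin:Peggy, ball:Frank
Event 13 (swap coin<->ball: now coin:Frank, ball:Peggy). State: ticket:Frank, coin:Frank, ball:Peggy
Event 14 (swap ball<->coin: now ball:Frank, coin:Peggy). State: ticket:Frank, coin:Peggy, ball:Frank

Final state: ticket:Frank, coin:Peggy, ball:Frank
The coin is held by Peggy.

Answer: Peggy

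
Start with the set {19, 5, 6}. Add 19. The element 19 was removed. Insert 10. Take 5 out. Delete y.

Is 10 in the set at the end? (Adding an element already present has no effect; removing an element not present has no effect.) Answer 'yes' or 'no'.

Answer: yes

Derivation:
Tracking the set through each operation:
Start: {19, 5, 6}
Event 1 (add 19): already present, no change. Set: {19, 5, 6}
Event 2 (remove 19): removed. Set: {5, 6}
Event 3 (add 10): added. Set: {10, 5, 6}
Event 4 (remove 5): removed. Set: {10, 6}
Event 5 (remove y): not present, no change. Set: {10, 6}

Final set: {10, 6} (size 2)
10 is in the final set.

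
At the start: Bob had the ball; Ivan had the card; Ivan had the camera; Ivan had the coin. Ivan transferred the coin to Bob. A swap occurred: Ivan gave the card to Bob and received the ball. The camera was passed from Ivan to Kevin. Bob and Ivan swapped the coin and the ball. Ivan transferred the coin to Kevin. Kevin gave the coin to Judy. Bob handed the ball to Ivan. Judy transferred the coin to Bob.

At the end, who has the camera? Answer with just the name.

Answer: Kevin

Derivation:
Tracking all object holders:
Start: ball:Bob, card:Ivan, camera:Ivan, coin:Ivan
Event 1 (give coin: Ivan -> Bob). State: ball:Bob, card:Ivan, camera:Ivan, coin:Bob
Event 2 (swap card<->ball: now card:Bob, ball:Ivan). State: ball:Ivan, card:Bob, camera:Ivan, coin:Bob
Event 3 (give camera: Ivan -> Kevin). State: ball:Ivan, card:Bob, camera:Kevin, coin:Bob
Event 4 (swap coin<->ball: now coin:Ivan, ball:Bob). State: ball:Bob, card:Bob, camera:Kevin, coin:Ivan
Event 5 (give coin: Ivan -> Kevin). State: ball:Bob, card:Bob, camera:Kevin, coin:Kevin
Event 6 (give coin: Kevin -> Judy). State: ball:Bob, card:Bob, camera:Kevin, coin:Judy
Event 7 (give ball: Bob -> Ivan). State: ball:Ivan, card:Bob, camera:Kevin, coin:Judy
Event 8 (give coin: Judy -> Bob). State: ball:Ivan, card:Bob, camera:Kevin, coin:Bob

Final state: ball:Ivan, card:Bob, camera:Kevin, coin:Bob
The camera is held by Kevin.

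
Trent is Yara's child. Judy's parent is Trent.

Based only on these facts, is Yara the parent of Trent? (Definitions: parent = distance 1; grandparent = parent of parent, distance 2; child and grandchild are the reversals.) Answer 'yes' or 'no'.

Answer: yes

Derivation:
Reconstructing the parent chain from the given facts:
  Yara -> Trent -> Judy
(each arrow means 'parent of the next')
Positions in the chain (0 = top):
  position of Yara: 0
  position of Trent: 1
  position of Judy: 2

Yara is at position 0, Trent is at position 1; signed distance (j - i) = 1.
'parent' requires j - i = 1. Actual distance is 1, so the relation HOLDS.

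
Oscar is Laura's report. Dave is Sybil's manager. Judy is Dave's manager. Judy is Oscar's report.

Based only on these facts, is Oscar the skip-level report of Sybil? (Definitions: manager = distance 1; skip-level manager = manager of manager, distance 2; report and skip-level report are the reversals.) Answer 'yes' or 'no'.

Reconstructing the manager chain from the given facts:
  Laura -> Oscar -> Judy -> Dave -> Sybil
(each arrow means 'manager of the next')
Positions in the chain (0 = top):
  position of Laura: 0
  position of Oscar: 1
  position of Judy: 2
  position of Dave: 3
  position of Sybil: 4

Oscar is at position 1, Sybil is at position 4; signed distance (j - i) = 3.
'skip-level report' requires j - i = -2. Actual distance is 3, so the relation does NOT hold.

Answer: no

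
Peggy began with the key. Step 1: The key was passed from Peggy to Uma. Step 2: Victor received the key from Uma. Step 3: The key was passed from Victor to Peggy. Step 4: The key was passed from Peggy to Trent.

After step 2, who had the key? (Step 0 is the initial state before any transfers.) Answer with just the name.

Answer: Victor

Derivation:
Tracking the key holder through step 2:
After step 0 (start): Peggy
After step 1: Uma
After step 2: Victor

At step 2, the holder is Victor.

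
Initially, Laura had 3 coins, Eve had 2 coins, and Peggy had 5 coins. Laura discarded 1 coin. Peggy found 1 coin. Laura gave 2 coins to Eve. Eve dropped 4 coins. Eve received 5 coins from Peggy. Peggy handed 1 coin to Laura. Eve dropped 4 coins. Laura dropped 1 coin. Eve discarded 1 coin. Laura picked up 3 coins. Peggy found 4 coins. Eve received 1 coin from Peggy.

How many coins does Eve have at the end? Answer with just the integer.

Tracking counts step by step:
Start: Laura=3, Eve=2, Peggy=5
Event 1 (Laura -1): Laura: 3 -> 2. State: Laura=2, Eve=2, Peggy=5
Event 2 (Peggy +1): Peggy: 5 -> 6. State: Laura=2, Eve=2, Peggy=6
Event 3 (Laura -> Eve, 2): Laura: 2 -> 0, Eve: 2 -> 4. State: Laura=0, Eve=4, Peggy=6
Event 4 (Eve -4): Eve: 4 -> 0. State: Laura=0, Eve=0, Peggy=6
Event 5 (Peggy -> Eve, 5): Peggy: 6 -> 1, Eve: 0 -> 5. State: Laura=0, Eve=5, Peggy=1
Event 6 (Peggy -> Laura, 1): Peggy: 1 -> 0, Laura: 0 -> 1. State: Laura=1, Eve=5, Peggy=0
Event 7 (Eve -4): Eve: 5 -> 1. State: Laura=1, Eve=1, Peggy=0
Event 8 (Laura -1): Laura: 1 -> 0. State: Laura=0, Eve=1, Peggy=0
Event 9 (Eve -1): Eve: 1 -> 0. State: Laura=0, Eve=0, Peggy=0
Event 10 (Laura +3): Laura: 0 -> 3. State: Laura=3, Eve=0, Peggy=0
Event 11 (Peggy +4): Peggy: 0 -> 4. State: Laura=3, Eve=0, Peggy=4
Event 12 (Peggy -> Eve, 1): Peggy: 4 -> 3, Eve: 0 -> 1. State: Laura=3, Eve=1, Peggy=3

Eve's final count: 1

Answer: 1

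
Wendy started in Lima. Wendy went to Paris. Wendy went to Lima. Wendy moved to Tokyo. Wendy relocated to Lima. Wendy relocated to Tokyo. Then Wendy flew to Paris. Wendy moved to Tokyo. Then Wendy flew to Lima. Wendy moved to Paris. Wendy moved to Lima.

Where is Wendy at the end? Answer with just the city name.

Answer: Lima

Derivation:
Tracking Wendy's location:
Start: Wendy is in Lima.
After move 1: Lima -> Paris. Wendy is in Paris.
After move 2: Paris -> Lima. Wendy is in Lima.
After move 3: Lima -> Tokyo. Wendy is in Tokyo.
After move 4: Tokyo -> Lima. Wendy is in Lima.
After move 5: Lima -> Tokyo. Wendy is in Tokyo.
After move 6: Tokyo -> Paris. Wendy is in Paris.
After move 7: Paris -> Tokyo. Wendy is in Tokyo.
After move 8: Tokyo -> Lima. Wendy is in Lima.
After move 9: Lima -> Paris. Wendy is in Paris.
After move 10: Paris -> Lima. Wendy is in Lima.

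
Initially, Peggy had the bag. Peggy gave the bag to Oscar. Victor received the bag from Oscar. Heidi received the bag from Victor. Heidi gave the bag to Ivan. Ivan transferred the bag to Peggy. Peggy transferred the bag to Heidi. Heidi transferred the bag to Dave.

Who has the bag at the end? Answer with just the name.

Answer: Dave

Derivation:
Tracking the bag through each event:
Start: Peggy has the bag.
After event 1: Oscar has the bag.
After event 2: Victor has the bag.
After event 3: Heidi has the bag.
After event 4: Ivan has the bag.
After event 5: Peggy has the bag.
After event 6: Heidi has the bag.
After event 7: Dave has the bag.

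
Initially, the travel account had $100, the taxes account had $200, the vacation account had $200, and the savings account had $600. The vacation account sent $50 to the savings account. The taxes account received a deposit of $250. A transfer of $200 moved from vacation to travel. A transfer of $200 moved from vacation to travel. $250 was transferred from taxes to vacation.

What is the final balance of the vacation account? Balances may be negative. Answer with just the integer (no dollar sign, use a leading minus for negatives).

Answer: 0

Derivation:
Tracking account balances step by step:
Start: travel=100, taxes=200, vacation=200, savings=600
Event 1 (transfer 50 vacation -> savings): vacation: 200 - 50 = 150, savings: 600 + 50 = 650. Balances: travel=100, taxes=200, vacation=150, savings=650
Event 2 (deposit 250 to taxes): taxes: 200 + 250 = 450. Balances: travel=100, taxes=450, vacation=150, savings=650
Event 3 (transfer 200 vacation -> travel): vacation: 150 - 200 = -50, travel: 100 + 200 = 300. Balances: travel=300, taxes=450, vacation=-50, savings=650
Event 4 (transfer 200 vacation -> travel): vacation: -50 - 200 = -250, travel: 300 + 200 = 500. Balances: travel=500, taxes=450, vacation=-250, savings=650
Event 5 (transfer 250 taxes -> vacation): taxes: 450 - 250 = 200, vacation: -250 + 250 = 0. Balances: travel=500, taxes=200, vacation=0, savings=650

Final balance of vacation: 0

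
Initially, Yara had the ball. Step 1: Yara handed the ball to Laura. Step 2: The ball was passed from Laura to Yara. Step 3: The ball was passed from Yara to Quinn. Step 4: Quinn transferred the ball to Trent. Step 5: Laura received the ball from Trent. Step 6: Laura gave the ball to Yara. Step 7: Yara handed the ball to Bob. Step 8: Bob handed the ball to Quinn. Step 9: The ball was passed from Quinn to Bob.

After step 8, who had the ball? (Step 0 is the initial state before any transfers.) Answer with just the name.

Tracking the ball holder through step 8:
After step 0 (start): Yara
After step 1: Laura
After step 2: Yara
After step 3: Quinn
After step 4: Trent
After step 5: Laura
After step 6: Yara
After step 7: Bob
After step 8: Quinn

At step 8, the holder is Quinn.

Answer: Quinn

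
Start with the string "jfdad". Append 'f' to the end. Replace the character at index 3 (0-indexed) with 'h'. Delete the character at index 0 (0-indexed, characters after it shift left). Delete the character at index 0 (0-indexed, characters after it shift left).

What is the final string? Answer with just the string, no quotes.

Applying each edit step by step:
Start: "jfdad"
Op 1 (append 'f'): "jfdad" -> "jfdadf"
Op 2 (replace idx 3: 'a' -> 'h'): "jfdadf" -> "jfdhdf"
Op 3 (delete idx 0 = 'j'): "jfdhdf" -> "fdhdf"
Op 4 (delete idx 0 = 'f'): "fdhdf" -> "dhdf"

Answer: dhdf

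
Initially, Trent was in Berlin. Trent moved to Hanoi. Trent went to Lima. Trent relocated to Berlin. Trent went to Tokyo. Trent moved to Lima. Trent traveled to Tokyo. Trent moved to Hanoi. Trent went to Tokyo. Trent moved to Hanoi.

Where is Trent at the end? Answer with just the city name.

Tracking Trent's location:
Start: Trent is in Berlin.
After move 1: Berlin -> Hanoi. Trent is in Hanoi.
After move 2: Hanoi -> Lima. Trent is in Lima.
After move 3: Lima -> Berlin. Trent is in Berlin.
After move 4: Berlin -> Tokyo. Trent is in Tokyo.
After move 5: Tokyo -> Lima. Trent is in Lima.
After move 6: Lima -> Tokyo. Trent is in Tokyo.
After move 7: Tokyo -> Hanoi. Trent is in Hanoi.
After move 8: Hanoi -> Tokyo. Trent is in Tokyo.
After move 9: Tokyo -> Hanoi. Trent is in Hanoi.

Answer: Hanoi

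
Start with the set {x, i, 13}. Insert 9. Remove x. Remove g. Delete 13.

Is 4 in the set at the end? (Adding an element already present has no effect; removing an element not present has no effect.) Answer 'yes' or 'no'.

Answer: no

Derivation:
Tracking the set through each operation:
Start: {13, i, x}
Event 1 (add 9): added. Set: {13, 9, i, x}
Event 2 (remove x): removed. Set: {13, 9, i}
Event 3 (remove g): not present, no change. Set: {13, 9, i}
Event 4 (remove 13): removed. Set: {9, i}

Final set: {9, i} (size 2)
4 is NOT in the final set.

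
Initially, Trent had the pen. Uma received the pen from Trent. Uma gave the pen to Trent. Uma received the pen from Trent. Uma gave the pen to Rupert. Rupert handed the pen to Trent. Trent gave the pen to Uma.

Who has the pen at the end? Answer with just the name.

Tracking the pen through each event:
Start: Trent has the pen.
After event 1: Uma has the pen.
After event 2: Trent has the pen.
After event 3: Uma has the pen.
After event 4: Rupert has the pen.
After event 5: Trent has the pen.
After event 6: Uma has the pen.

Answer: Uma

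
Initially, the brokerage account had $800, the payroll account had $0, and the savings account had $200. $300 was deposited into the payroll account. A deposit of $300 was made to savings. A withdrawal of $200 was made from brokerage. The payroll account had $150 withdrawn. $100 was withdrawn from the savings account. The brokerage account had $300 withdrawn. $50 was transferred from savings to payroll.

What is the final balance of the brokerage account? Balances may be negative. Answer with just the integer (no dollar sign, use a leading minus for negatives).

Tracking account balances step by step:
Start: brokerage=800, payroll=0, savings=200
Event 1 (deposit 300 to payroll): payroll: 0 + 300 = 300. Balances: brokerage=800, payroll=300, savings=200
Event 2 (deposit 300 to savings): savings: 200 + 300 = 500. Balances: brokerage=800, payroll=300, savings=500
Event 3 (withdraw 200 from brokerage): brokerage: 800 - 200 = 600. Balances: brokerage=600, payroll=300, savings=500
Event 4 (withdraw 150 from payroll): payroll: 300 - 150 = 150. Balances: brokerage=600, payroll=150, savings=500
Event 5 (withdraw 100 from savings): savings: 500 - 100 = 400. Balances: brokerage=600, payroll=150, savings=400
Event 6 (withdraw 300 from brokerage): brokerage: 600 - 300 = 300. Balances: brokerage=300, payroll=150, savings=400
Event 7 (transfer 50 savings -> payroll): savings: 400 - 50 = 350, payroll: 150 + 50 = 200. Balances: brokerage=300, payroll=200, savings=350

Final balance of brokerage: 300

Answer: 300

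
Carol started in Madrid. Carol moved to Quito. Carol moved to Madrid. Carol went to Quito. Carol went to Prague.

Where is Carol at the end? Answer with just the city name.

Tracking Carol's location:
Start: Carol is in Madrid.
After move 1: Madrid -> Quito. Carol is in Quito.
After move 2: Quito -> Madrid. Carol is in Madrid.
After move 3: Madrid -> Quito. Carol is in Quito.
After move 4: Quito -> Prague. Carol is in Prague.

Answer: Prague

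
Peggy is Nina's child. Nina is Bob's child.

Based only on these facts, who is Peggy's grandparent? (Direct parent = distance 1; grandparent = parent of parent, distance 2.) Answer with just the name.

Reconstructing the parent chain from the given facts:
  Bob -> Nina -> Peggy
(each arrow means 'parent of the next')
Positions in the chain (0 = top):
  position of Bob: 0
  position of Nina: 1
  position of Peggy: 2

Peggy is at position 2; the grandparent is 2 steps up the chain, i.e. position 0: Bob.

Answer: Bob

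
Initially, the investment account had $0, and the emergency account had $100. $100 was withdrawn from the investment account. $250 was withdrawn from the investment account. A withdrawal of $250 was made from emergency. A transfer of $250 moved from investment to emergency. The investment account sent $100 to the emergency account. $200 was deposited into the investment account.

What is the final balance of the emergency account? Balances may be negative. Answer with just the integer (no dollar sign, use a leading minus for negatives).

Answer: 200

Derivation:
Tracking account balances step by step:
Start: investment=0, emergency=100
Event 1 (withdraw 100 from investment): investment: 0 - 100 = -100. Balances: investment=-100, emergency=100
Event 2 (withdraw 250 from investment): investment: -100 - 250 = -350. Balances: investment=-350, emergency=100
Event 3 (withdraw 250 from emergency): emergency: 100 - 250 = -150. Balances: investment=-350, emergency=-150
Event 4 (transfer 250 investment -> emergency): investment: -350 - 250 = -600, emergency: -150 + 250 = 100. Balances: investment=-600, emergency=100
Event 5 (transfer 100 investment -> emergency): investment: -600 - 100 = -700, emergency: 100 + 100 = 200. Balances: investment=-700, emergency=200
Event 6 (deposit 200 to investment): investment: -700 + 200 = -500. Balances: investment=-500, emergency=200

Final balance of emergency: 200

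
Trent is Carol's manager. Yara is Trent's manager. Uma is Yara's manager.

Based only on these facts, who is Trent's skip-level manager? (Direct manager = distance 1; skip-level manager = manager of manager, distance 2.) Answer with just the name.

Reconstructing the manager chain from the given facts:
  Uma -> Yara -> Trent -> Carol
(each arrow means 'manager of the next')
Positions in the chain (0 = top):
  position of Uma: 0
  position of Yara: 1
  position of Trent: 2
  position of Carol: 3

Trent is at position 2; the skip-level manager is 2 steps up the chain, i.e. position 0: Uma.

Answer: Uma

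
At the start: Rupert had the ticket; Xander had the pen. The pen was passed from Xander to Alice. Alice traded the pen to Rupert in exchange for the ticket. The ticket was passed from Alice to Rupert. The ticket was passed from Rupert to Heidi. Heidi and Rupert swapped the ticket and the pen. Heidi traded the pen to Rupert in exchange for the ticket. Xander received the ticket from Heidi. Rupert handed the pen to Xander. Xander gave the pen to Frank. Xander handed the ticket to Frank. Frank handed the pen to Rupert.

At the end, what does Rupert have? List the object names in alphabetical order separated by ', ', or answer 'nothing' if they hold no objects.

Tracking all object holders:
Start: ticket:Rupert, pen:Xander
Event 1 (give pen: Xander -> Alice). State: ticket:Rupert, pen:Alice
Event 2 (swap pen<->ticket: now pen:Rupert, ticket:Alice). State: ticket:Alice, pen:Rupert
Event 3 (give ticket: Alice -> Rupert). State: ticket:Rupert, pen:Rupert
Event 4 (give ticket: Rupert -> Heidi). State: ticket:Heidi, pen:Rupert
Event 5 (swap ticket<->pen: now ticket:Rupert, pen:Heidi). State: ticket:Rupert, pen:Heidi
Event 6 (swap pen<->ticket: now pen:Rupert, ticket:Heidi). State: ticket:Heidi, pen:Rupert
Event 7 (give ticket: Heidi -> Xander). State: ticket:Xander, pen:Rupert
Event 8 (give pen: Rupert -> Xander). State: ticket:Xander, pen:Xander
Event 9 (give pen: Xander -> Frank). State: ticket:Xander, pen:Frank
Event 10 (give ticket: Xander -> Frank). State: ticket:Frank, pen:Frank
Event 11 (give pen: Frank -> Rupert). State: ticket:Frank, pen:Rupert

Final state: ticket:Frank, pen:Rupert
Rupert holds: pen.

Answer: pen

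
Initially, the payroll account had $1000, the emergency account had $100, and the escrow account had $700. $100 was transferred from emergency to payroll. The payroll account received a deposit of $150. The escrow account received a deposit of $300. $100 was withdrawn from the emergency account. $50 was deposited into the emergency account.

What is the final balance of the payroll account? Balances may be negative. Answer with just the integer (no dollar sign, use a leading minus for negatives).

Answer: 1250

Derivation:
Tracking account balances step by step:
Start: payroll=1000, emergency=100, escrow=700
Event 1 (transfer 100 emergency -> payroll): emergency: 100 - 100 = 0, payroll: 1000 + 100 = 1100. Balances: payroll=1100, emergency=0, escrow=700
Event 2 (deposit 150 to payroll): payroll: 1100 + 150 = 1250. Balances: payroll=1250, emergency=0, escrow=700
Event 3 (deposit 300 to escrow): escrow: 700 + 300 = 1000. Balances: payroll=1250, emergency=0, escrow=1000
Event 4 (withdraw 100 from emergency): emergency: 0 - 100 = -100. Balances: payroll=1250, emergency=-100, escrow=1000
Event 5 (deposit 50 to emergency): emergency: -100 + 50 = -50. Balances: payroll=1250, emergency=-50, escrow=1000

Final balance of payroll: 1250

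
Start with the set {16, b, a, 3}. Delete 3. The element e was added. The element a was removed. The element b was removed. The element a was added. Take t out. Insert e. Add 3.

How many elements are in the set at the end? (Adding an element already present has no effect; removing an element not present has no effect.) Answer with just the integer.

Tracking the set through each operation:
Start: {16, 3, a, b}
Event 1 (remove 3): removed. Set: {16, a, b}
Event 2 (add e): added. Set: {16, a, b, e}
Event 3 (remove a): removed. Set: {16, b, e}
Event 4 (remove b): removed. Set: {16, e}
Event 5 (add a): added. Set: {16, a, e}
Event 6 (remove t): not present, no change. Set: {16, a, e}
Event 7 (add e): already present, no change. Set: {16, a, e}
Event 8 (add 3): added. Set: {16, 3, a, e}

Final set: {16, 3, a, e} (size 4)

Answer: 4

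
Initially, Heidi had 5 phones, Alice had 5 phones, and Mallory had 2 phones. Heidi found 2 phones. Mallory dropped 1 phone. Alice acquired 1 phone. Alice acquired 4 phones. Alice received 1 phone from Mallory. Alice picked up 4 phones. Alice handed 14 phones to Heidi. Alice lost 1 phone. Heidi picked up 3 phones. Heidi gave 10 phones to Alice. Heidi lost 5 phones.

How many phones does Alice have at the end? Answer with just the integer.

Tracking counts step by step:
Start: Heidi=5, Alice=5, Mallory=2
Event 1 (Heidi +2): Heidi: 5 -> 7. State: Heidi=7, Alice=5, Mallory=2
Event 2 (Mallory -1): Mallory: 2 -> 1. State: Heidi=7, Alice=5, Mallory=1
Event 3 (Alice +1): Alice: 5 -> 6. State: Heidi=7, Alice=6, Mallory=1
Event 4 (Alice +4): Alice: 6 -> 10. State: Heidi=7, Alice=10, Mallory=1
Event 5 (Mallory -> Alice, 1): Mallory: 1 -> 0, Alice: 10 -> 11. State: Heidi=7, Alice=11, Mallory=0
Event 6 (Alice +4): Alice: 11 -> 15. State: Heidi=7, Alice=15, Mallory=0
Event 7 (Alice -> Heidi, 14): Alice: 15 -> 1, Heidi: 7 -> 21. State: Heidi=21, Alice=1, Mallory=0
Event 8 (Alice -1): Alice: 1 -> 0. State: Heidi=21, Alice=0, Mallory=0
Event 9 (Heidi +3): Heidi: 21 -> 24. State: Heidi=24, Alice=0, Mallory=0
Event 10 (Heidi -> Alice, 10): Heidi: 24 -> 14, Alice: 0 -> 10. State: Heidi=14, Alice=10, Mallory=0
Event 11 (Heidi -5): Heidi: 14 -> 9. State: Heidi=9, Alice=10, Mallory=0

Alice's final count: 10

Answer: 10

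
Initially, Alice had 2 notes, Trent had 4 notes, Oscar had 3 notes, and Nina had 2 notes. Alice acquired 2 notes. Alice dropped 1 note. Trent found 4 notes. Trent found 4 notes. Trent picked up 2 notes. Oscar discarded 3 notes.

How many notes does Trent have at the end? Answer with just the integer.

Answer: 14

Derivation:
Tracking counts step by step:
Start: Alice=2, Trent=4, Oscar=3, Nina=2
Event 1 (Alice +2): Alice: 2 -> 4. State: Alice=4, Trent=4, Oscar=3, Nina=2
Event 2 (Alice -1): Alice: 4 -> 3. State: Alice=3, Trent=4, Oscar=3, Nina=2
Event 3 (Trent +4): Trent: 4 -> 8. State: Alice=3, Trent=8, Oscar=3, Nina=2
Event 4 (Trent +4): Trent: 8 -> 12. State: Alice=3, Trent=12, Oscar=3, Nina=2
Event 5 (Trent +2): Trent: 12 -> 14. State: Alice=3, Trent=14, Oscar=3, Nina=2
Event 6 (Oscar -3): Oscar: 3 -> 0. State: Alice=3, Trent=14, Oscar=0, Nina=2

Trent's final count: 14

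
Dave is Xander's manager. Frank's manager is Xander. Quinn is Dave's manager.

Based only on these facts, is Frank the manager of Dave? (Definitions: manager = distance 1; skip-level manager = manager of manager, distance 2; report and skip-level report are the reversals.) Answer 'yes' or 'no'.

Reconstructing the manager chain from the given facts:
  Quinn -> Dave -> Xander -> Frank
(each arrow means 'manager of the next')
Positions in the chain (0 = top):
  position of Quinn: 0
  position of Dave: 1
  position of Xander: 2
  position of Frank: 3

Frank is at position 3, Dave is at position 1; signed distance (j - i) = -2.
'manager' requires j - i = 1. Actual distance is -2, so the relation does NOT hold.

Answer: no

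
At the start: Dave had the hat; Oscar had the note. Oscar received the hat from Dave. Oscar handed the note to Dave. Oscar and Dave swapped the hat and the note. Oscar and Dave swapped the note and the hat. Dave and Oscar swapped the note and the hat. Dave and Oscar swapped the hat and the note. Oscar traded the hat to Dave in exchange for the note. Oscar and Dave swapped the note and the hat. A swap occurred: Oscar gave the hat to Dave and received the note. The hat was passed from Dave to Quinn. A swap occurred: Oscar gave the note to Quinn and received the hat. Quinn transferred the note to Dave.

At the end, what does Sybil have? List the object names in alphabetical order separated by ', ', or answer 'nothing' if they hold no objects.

Answer: nothing

Derivation:
Tracking all object holders:
Start: hat:Dave, note:Oscar
Event 1 (give hat: Dave -> Oscar). State: hat:Oscar, note:Oscar
Event 2 (give note: Oscar -> Dave). State: hat:Oscar, note:Dave
Event 3 (swap hat<->note: now hat:Dave, note:Oscar). State: hat:Dave, note:Oscar
Event 4 (swap note<->hat: now note:Dave, hat:Oscar). State: hat:Oscar, note:Dave
Event 5 (swap note<->hat: now note:Oscar, hat:Dave). State: hat:Dave, note:Oscar
Event 6 (swap hat<->note: now hat:Oscar, note:Dave). State: hat:Oscar, note:Dave
Event 7 (swap hat<->note: now hat:Dave, note:Oscar). State: hat:Dave, note:Oscar
Event 8 (swap note<->hat: now note:Dave, hat:Oscar). State: hat:Oscar, note:Dave
Event 9 (swap hat<->note: now hat:Dave, note:Oscar). State: hat:Dave, note:Oscar
Event 10 (give hat: Dave -> Quinn). State: hat:Quinn, note:Oscar
Event 11 (swap note<->hat: now note:Quinn, hat:Oscar). State: hat:Oscar, note:Quinn
Event 12 (give note: Quinn -> Dave). State: hat:Oscar, note:Dave

Final state: hat:Oscar, note:Dave
Sybil holds: (nothing).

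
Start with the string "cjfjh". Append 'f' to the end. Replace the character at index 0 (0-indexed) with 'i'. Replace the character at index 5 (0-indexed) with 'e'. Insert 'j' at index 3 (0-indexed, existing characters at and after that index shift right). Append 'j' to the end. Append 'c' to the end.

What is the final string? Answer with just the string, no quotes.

Applying each edit step by step:
Start: "cjfjh"
Op 1 (append 'f'): "cjfjh" -> "cjfjhf"
Op 2 (replace idx 0: 'c' -> 'i'): "cjfjhf" -> "ijfjhf"
Op 3 (replace idx 5: 'f' -> 'e'): "ijfjhf" -> "ijfjhe"
Op 4 (insert 'j' at idx 3): "ijfjhe" -> "ijfjjhe"
Op 5 (append 'j'): "ijfjjhe" -> "ijfjjhej"
Op 6 (append 'c'): "ijfjjhej" -> "ijfjjhejc"

Answer: ijfjjhejc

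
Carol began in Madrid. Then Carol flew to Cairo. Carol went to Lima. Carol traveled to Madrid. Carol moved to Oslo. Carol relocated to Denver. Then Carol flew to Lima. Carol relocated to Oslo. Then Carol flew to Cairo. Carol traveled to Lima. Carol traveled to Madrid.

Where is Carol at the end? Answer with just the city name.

Tracking Carol's location:
Start: Carol is in Madrid.
After move 1: Madrid -> Cairo. Carol is in Cairo.
After move 2: Cairo -> Lima. Carol is in Lima.
After move 3: Lima -> Madrid. Carol is in Madrid.
After move 4: Madrid -> Oslo. Carol is in Oslo.
After move 5: Oslo -> Denver. Carol is in Denver.
After move 6: Denver -> Lima. Carol is in Lima.
After move 7: Lima -> Oslo. Carol is in Oslo.
After move 8: Oslo -> Cairo. Carol is in Cairo.
After move 9: Cairo -> Lima. Carol is in Lima.
After move 10: Lima -> Madrid. Carol is in Madrid.

Answer: Madrid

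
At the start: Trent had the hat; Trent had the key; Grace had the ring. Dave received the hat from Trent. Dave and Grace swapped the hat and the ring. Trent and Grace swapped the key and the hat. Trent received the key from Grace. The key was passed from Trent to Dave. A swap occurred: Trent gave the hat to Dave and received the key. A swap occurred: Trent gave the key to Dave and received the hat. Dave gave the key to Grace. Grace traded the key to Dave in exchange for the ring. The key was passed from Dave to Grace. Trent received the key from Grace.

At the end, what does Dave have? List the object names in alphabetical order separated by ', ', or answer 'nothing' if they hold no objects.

Tracking all object holders:
Start: hat:Trent, key:Trent, ring:Grace
Event 1 (give hat: Trent -> Dave). State: hat:Dave, key:Trent, ring:Grace
Event 2 (swap hat<->ring: now hat:Grace, ring:Dave). State: hat:Grace, key:Trent, ring:Dave
Event 3 (swap key<->hat: now key:Grace, hat:Trent). State: hat:Trent, key:Grace, ring:Dave
Event 4 (give key: Grace -> Trent). State: hat:Trent, key:Trent, ring:Dave
Event 5 (give key: Trent -> Dave). State: hat:Trent, key:Dave, ring:Dave
Event 6 (swap hat<->key: now hat:Dave, key:Trent). State: hat:Dave, key:Trent, ring:Dave
Event 7 (swap key<->hat: now key:Dave, hat:Trent). State: hat:Trent, key:Dave, ring:Dave
Event 8 (give key: Dave -> Grace). State: hat:Trent, key:Grace, ring:Dave
Event 9 (swap key<->ring: now key:Dave, ring:Grace). State: hat:Trent, key:Dave, ring:Grace
Event 10 (give key: Dave -> Grace). State: hat:Trent, key:Grace, ring:Grace
Event 11 (give key: Grace -> Trent). State: hat:Trent, key:Trent, ring:Grace

Final state: hat:Trent, key:Trent, ring:Grace
Dave holds: (nothing).

Answer: nothing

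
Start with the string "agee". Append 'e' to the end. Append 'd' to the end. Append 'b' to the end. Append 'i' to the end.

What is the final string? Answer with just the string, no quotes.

Applying each edit step by step:
Start: "agee"
Op 1 (append 'e'): "agee" -> "ageee"
Op 2 (append 'd'): "ageee" -> "ageeed"
Op 3 (append 'b'): "ageeed" -> "ageeedb"
Op 4 (append 'i'): "ageeedb" -> "ageeedbi"

Answer: ageeedbi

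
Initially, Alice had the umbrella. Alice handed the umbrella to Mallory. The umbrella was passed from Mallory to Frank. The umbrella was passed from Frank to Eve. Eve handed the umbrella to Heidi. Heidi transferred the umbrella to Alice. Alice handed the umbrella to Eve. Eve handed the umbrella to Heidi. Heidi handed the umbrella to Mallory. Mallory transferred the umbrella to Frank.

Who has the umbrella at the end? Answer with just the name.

Answer: Frank

Derivation:
Tracking the umbrella through each event:
Start: Alice has the umbrella.
After event 1: Mallory has the umbrella.
After event 2: Frank has the umbrella.
After event 3: Eve has the umbrella.
After event 4: Heidi has the umbrella.
After event 5: Alice has the umbrella.
After event 6: Eve has the umbrella.
After event 7: Heidi has the umbrella.
After event 8: Mallory has the umbrella.
After event 9: Frank has the umbrella.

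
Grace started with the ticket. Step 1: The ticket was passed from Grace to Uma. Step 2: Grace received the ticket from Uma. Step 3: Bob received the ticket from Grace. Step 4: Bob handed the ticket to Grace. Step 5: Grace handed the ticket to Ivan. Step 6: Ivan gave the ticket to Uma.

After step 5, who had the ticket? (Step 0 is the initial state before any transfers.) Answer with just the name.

Tracking the ticket holder through step 5:
After step 0 (start): Grace
After step 1: Uma
After step 2: Grace
After step 3: Bob
After step 4: Grace
After step 5: Ivan

At step 5, the holder is Ivan.

Answer: Ivan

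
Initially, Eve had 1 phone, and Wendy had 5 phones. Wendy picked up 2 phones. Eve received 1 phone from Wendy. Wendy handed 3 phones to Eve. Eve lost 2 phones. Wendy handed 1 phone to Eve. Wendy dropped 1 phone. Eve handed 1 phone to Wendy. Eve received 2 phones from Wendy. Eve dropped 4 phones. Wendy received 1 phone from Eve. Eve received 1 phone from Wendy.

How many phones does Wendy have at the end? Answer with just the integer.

Answer: 0

Derivation:
Tracking counts step by step:
Start: Eve=1, Wendy=5
Event 1 (Wendy +2): Wendy: 5 -> 7. State: Eve=1, Wendy=7
Event 2 (Wendy -> Eve, 1): Wendy: 7 -> 6, Eve: 1 -> 2. State: Eve=2, Wendy=6
Event 3 (Wendy -> Eve, 3): Wendy: 6 -> 3, Eve: 2 -> 5. State: Eve=5, Wendy=3
Event 4 (Eve -2): Eve: 5 -> 3. State: Eve=3, Wendy=3
Event 5 (Wendy -> Eve, 1): Wendy: 3 -> 2, Eve: 3 -> 4. State: Eve=4, Wendy=2
Event 6 (Wendy -1): Wendy: 2 -> 1. State: Eve=4, Wendy=1
Event 7 (Eve -> Wendy, 1): Eve: 4 -> 3, Wendy: 1 -> 2. State: Eve=3, Wendy=2
Event 8 (Wendy -> Eve, 2): Wendy: 2 -> 0, Eve: 3 -> 5. State: Eve=5, Wendy=0
Event 9 (Eve -4): Eve: 5 -> 1. State: Eve=1, Wendy=0
Event 10 (Eve -> Wendy, 1): Eve: 1 -> 0, Wendy: 0 -> 1. State: Eve=0, Wendy=1
Event 11 (Wendy -> Eve, 1): Wendy: 1 -> 0, Eve: 0 -> 1. State: Eve=1, Wendy=0

Wendy's final count: 0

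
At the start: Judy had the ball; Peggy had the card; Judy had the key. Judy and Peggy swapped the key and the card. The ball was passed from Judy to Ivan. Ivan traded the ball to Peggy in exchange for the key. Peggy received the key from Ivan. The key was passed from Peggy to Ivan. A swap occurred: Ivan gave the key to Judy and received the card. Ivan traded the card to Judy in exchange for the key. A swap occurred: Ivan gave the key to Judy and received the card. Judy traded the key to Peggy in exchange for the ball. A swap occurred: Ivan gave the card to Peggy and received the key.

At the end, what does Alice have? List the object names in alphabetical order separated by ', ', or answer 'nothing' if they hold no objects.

Answer: nothing

Derivation:
Tracking all object holders:
Start: ball:Judy, card:Peggy, key:Judy
Event 1 (swap key<->card: now key:Peggy, card:Judy). State: ball:Judy, card:Judy, key:Peggy
Event 2 (give ball: Judy -> Ivan). State: ball:Ivan, card:Judy, key:Peggy
Event 3 (swap ball<->key: now ball:Peggy, key:Ivan). State: ball:Peggy, card:Judy, key:Ivan
Event 4 (give key: Ivan -> Peggy). State: ball:Peggy, card:Judy, key:Peggy
Event 5 (give key: Peggy -> Ivan). State: ball:Peggy, card:Judy, key:Ivan
Event 6 (swap key<->card: now key:Judy, card:Ivan). State: ball:Peggy, card:Ivan, key:Judy
Event 7 (swap card<->key: now card:Judy, key:Ivan). State: ball:Peggy, card:Judy, key:Ivan
Event 8 (swap key<->card: now key:Judy, card:Ivan). State: ball:Peggy, card:Ivan, key:Judy
Event 9 (swap key<->ball: now key:Peggy, ball:Judy). State: ball:Judy, card:Ivan, key:Peggy
Event 10 (swap card<->key: now card:Peggy, key:Ivan). State: ball:Judy, card:Peggy, key:Ivan

Final state: ball:Judy, card:Peggy, key:Ivan
Alice holds: (nothing).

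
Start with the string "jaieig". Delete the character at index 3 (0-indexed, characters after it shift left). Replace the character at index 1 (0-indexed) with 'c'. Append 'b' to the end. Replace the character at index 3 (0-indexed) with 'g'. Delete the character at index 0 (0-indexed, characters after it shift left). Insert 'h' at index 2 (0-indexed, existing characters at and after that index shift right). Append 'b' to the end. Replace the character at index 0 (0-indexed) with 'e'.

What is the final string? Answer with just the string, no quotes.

Answer: eihggbb

Derivation:
Applying each edit step by step:
Start: "jaieig"
Op 1 (delete idx 3 = 'e'): "jaieig" -> "jaiig"
Op 2 (replace idx 1: 'a' -> 'c'): "jaiig" -> "jciig"
Op 3 (append 'b'): "jciig" -> "jciigb"
Op 4 (replace idx 3: 'i' -> 'g'): "jciigb" -> "jciggb"
Op 5 (delete idx 0 = 'j'): "jciggb" -> "ciggb"
Op 6 (insert 'h' at idx 2): "ciggb" -> "cihggb"
Op 7 (append 'b'): "cihggb" -> "cihggbb"
Op 8 (replace idx 0: 'c' -> 'e'): "cihggbb" -> "eihggbb"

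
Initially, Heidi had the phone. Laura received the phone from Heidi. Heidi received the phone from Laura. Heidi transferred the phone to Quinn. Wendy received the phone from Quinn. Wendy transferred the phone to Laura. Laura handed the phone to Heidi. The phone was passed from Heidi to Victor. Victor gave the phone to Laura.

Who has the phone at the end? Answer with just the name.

Tracking the phone through each event:
Start: Heidi has the phone.
After event 1: Laura has the phone.
After event 2: Heidi has the phone.
After event 3: Quinn has the phone.
After event 4: Wendy has the phone.
After event 5: Laura has the phone.
After event 6: Heidi has the phone.
After event 7: Victor has the phone.
After event 8: Laura has the phone.

Answer: Laura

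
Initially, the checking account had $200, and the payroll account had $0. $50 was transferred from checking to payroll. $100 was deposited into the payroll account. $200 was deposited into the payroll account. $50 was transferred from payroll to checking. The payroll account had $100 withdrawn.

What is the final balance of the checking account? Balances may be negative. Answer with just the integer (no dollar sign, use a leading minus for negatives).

Answer: 200

Derivation:
Tracking account balances step by step:
Start: checking=200, payroll=0
Event 1 (transfer 50 checking -> payroll): checking: 200 - 50 = 150, payroll: 0 + 50 = 50. Balances: checking=150, payroll=50
Event 2 (deposit 100 to payroll): payroll: 50 + 100 = 150. Balances: checking=150, payroll=150
Event 3 (deposit 200 to payroll): payroll: 150 + 200 = 350. Balances: checking=150, payroll=350
Event 4 (transfer 50 payroll -> checking): payroll: 350 - 50 = 300, checking: 150 + 50 = 200. Balances: checking=200, payroll=300
Event 5 (withdraw 100 from payroll): payroll: 300 - 100 = 200. Balances: checking=200, payroll=200

Final balance of checking: 200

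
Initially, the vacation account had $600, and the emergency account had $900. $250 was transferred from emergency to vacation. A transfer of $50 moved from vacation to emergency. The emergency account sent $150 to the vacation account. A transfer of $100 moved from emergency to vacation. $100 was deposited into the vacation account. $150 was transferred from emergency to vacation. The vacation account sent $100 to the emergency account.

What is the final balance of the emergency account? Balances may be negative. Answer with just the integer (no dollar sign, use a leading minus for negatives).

Answer: 400

Derivation:
Tracking account balances step by step:
Start: vacation=600, emergency=900
Event 1 (transfer 250 emergency -> vacation): emergency: 900 - 250 = 650, vacation: 600 + 250 = 850. Balances: vacation=850, emergency=650
Event 2 (transfer 50 vacation -> emergency): vacation: 850 - 50 = 800, emergency: 650 + 50 = 700. Balances: vacation=800, emergency=700
Event 3 (transfer 150 emergency -> vacation): emergency: 700 - 150 = 550, vacation: 800 + 150 = 950. Balances: vacation=950, emergency=550
Event 4 (transfer 100 emergency -> vacation): emergency: 550 - 100 = 450, vacation: 950 + 100 = 1050. Balances: vacation=1050, emergency=450
Event 5 (deposit 100 to vacation): vacation: 1050 + 100 = 1150. Balances: vacation=1150, emergency=450
Event 6 (transfer 150 emergency -> vacation): emergency: 450 - 150 = 300, vacation: 1150 + 150 = 1300. Balances: vacation=1300, emergency=300
Event 7 (transfer 100 vacation -> emergency): vacation: 1300 - 100 = 1200, emergency: 300 + 100 = 400. Balances: vacation=1200, emergency=400

Final balance of emergency: 400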